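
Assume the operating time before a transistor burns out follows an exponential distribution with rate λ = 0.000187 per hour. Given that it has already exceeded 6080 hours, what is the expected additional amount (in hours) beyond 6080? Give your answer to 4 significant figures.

By memorylessness, the remaining amount past any threshold is again Exp(λ) with mean 1/λ = 5347.59 hours.

5348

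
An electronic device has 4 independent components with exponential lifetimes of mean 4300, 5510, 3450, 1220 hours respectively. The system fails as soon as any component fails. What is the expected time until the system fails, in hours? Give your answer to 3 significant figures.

656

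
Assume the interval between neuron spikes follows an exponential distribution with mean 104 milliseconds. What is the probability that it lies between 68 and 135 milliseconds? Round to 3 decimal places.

The rate is λ = 1/104 = 0.00961538 per millisecond.
P(68 < X < 135) = e^(−λ·68) − e^(−λ·135) = 0.52004 − 0.27306 ≈ 0.247.

0.247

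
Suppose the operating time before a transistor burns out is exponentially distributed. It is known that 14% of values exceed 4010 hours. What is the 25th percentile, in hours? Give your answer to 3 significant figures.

e^(−λ·4010) = 0.14 ⇒ λ = −ln(0.14)/4010 = 0.000490302.
25th percentile: 1 − e^(−λt) = 0.25, t = −ln(0.75)/λ = 586.744 hours.

587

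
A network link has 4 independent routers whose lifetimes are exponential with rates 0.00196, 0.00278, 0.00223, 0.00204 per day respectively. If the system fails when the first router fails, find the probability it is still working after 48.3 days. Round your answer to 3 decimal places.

The time to first failure is exponential with rate Σλ = 0.00196 + 0.00278 + 0.00223 + 0.00204 = 0.00901.
P(min > 48.3) = e^(−0.00901·48.3) = e^(−0.43518) ≈ 0.647.

0.647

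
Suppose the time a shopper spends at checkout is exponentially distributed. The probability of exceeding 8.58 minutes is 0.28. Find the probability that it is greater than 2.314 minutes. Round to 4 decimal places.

0.7094

e^(−λ·8.58) = 0.28 ⇒ λ = −ln(0.28)/8.58 = 0.148364.
P(X > 2.314) = e^(−0.148364·2.314) = e^(−0.34331) ≈ 0.7094.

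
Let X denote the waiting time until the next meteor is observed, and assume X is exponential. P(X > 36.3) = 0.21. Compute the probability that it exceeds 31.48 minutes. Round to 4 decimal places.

e^(−λ·36.3) = 0.21 ⇒ λ = −ln(0.21)/36.3 = 0.0429931.
P(X > 31.48) = e^(−0.0429931·31.48) = e^(−1.3534) ≈ 0.2584.

0.2584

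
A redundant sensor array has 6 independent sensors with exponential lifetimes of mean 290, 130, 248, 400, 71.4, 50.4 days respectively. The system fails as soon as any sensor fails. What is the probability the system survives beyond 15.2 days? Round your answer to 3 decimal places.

0.457

The first failure time is exponential with rate Σλ_i = 1/290 + 1/130 + 1/248 + 1/400 + 1/71.4 + 1/50.4 = 0.0515197 per day.
P(min > 15.2) = e^(−0.0515197·15.2) = e^(−0.7831) ≈ 0.457.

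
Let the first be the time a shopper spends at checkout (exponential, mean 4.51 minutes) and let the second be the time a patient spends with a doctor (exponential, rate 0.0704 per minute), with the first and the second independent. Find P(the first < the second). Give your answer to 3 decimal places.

λ_1 = 1/4.51 = 0.221729, λ_2 = 0.0704.
For independent exponentials, P(the first < the second) = λ_1/(λ_1+λ_2) = 0.221729/0.292129 ≈ 0.759.

0.759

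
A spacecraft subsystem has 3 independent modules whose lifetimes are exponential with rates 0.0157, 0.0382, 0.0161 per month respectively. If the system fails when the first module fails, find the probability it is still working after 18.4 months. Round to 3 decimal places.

0.276

The time to first failure is exponential with rate Σλ = 0.0157 + 0.0382 + 0.0161 = 0.07.
P(min > 18.4) = e^(−0.07·18.4) = e^(−1.288) ≈ 0.276.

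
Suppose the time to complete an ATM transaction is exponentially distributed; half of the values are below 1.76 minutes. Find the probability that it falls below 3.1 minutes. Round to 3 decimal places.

For an exponential, median = ln(2)/λ, so λ = ln 2 / 1.76 = 0.393834 per minute.
P(X ≤ 3.1) = 1 − e^(−λ·3.1) = 1 − e^(−1.2209) ≈ 0.705.

0.705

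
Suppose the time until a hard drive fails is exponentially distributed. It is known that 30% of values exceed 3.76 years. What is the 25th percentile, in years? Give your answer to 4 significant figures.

0.8984

e^(−λ·3.76) = 0.30 ⇒ λ = −ln(0.30)/3.76 = 0.320206.
25th percentile: 1 − e^(−λt) = 0.25, t = −ln(0.75)/λ = 0.898429 years.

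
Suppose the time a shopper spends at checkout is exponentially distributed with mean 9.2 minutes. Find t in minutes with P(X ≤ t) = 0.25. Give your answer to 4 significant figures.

2.647

The rate is λ = 1/9.2 = 0.108696 per minute.
Set 1 − e^(−λt) = 0.25, so t = −ln(0.75)/λ = 0.28768/0.108696 ≈ 2.64668 minutes.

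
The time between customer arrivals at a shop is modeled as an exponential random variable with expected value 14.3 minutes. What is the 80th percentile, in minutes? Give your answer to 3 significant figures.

23.0

The rate is λ = 1/14.3 = 0.0699301 per minute.
Set 1 − e^(−λt) = 0.8, so t = −ln(0.2)/λ = 1.6094/0.0699301 ≈ 23.015 minutes.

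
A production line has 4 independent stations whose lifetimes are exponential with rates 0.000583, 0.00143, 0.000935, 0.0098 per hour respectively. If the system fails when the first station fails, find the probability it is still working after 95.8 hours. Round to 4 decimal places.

The time to first failure is exponential with rate Σλ = 0.000583 + 0.00143 + 0.000935 + 0.0098 = 0.012748.
P(min > 95.8) = e^(−0.012748·95.8) = e^(−1.2213) ≈ 0.2949.

0.2949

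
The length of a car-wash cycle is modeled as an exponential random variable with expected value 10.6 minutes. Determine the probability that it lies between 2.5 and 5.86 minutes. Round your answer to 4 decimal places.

0.2146

The rate is λ = 1/10.6 = 0.0943396 per minute.
P(2.5 < X < 5.86) = e^(−λ·2.5) − e^(−λ·5.86) = 0.78990 − 0.57532 ≈ 0.2146.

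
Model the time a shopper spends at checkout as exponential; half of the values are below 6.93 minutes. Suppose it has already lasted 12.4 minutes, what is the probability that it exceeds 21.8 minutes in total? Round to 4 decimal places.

For an exponential, median = ln(2)/λ, so λ = ln 2 / 6.93 = 0.100021 per minute.
The exponential is memoryless, so the remaining time is again Exp(λ): the condition X > 12.4 is irrelevant.
P(X > 9.4) = e^(−0.9402) ≈ 0.3905.

0.3905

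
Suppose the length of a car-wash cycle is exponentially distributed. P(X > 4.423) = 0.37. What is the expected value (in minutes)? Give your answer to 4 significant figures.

4.449

e^(−λ·4.423) = 0.37 ⇒ λ = −ln(0.37)/4.423 = 0.224791.
Mean = 1/λ = 4.44857 minutes.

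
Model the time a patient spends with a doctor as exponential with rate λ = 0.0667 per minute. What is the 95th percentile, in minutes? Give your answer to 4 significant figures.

Set 1 − e^(−λt) = 0.95, so t = −ln(0.05)/λ = 2.9957/0.0667 ≈ 44.9135 minutes.

44.91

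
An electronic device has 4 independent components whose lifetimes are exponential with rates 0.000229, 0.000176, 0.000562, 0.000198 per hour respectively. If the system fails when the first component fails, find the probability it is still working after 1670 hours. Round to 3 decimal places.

0.143

The time to first failure is exponential with rate Σλ = 0.000229 + 0.000176 + 0.000562 + 0.000198 = 0.001165.
P(min > 1670) = e^(−0.001165·1670) = e^(−1.9456) ≈ 0.143.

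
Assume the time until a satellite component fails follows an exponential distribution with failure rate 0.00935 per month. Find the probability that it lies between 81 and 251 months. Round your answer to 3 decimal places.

0.373

P(81 < X < 251) = e^(−λ·81) − e^(−λ·251) = 0.46891 − 0.09567 ≈ 0.373.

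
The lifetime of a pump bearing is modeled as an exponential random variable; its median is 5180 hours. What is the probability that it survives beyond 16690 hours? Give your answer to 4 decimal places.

For an exponential, median = ln(2)/λ, so λ = ln 2 / 5180 = 0.000133812 per hour.
P(X > 16690) = e^(−λ·16690) = e^(−2.2333) ≈ 0.1072.

0.1072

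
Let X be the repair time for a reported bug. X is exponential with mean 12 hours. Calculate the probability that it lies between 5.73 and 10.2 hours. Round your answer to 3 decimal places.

The rate is λ = 1/12 = 0.0833333 per hour.
P(5.73 < X < 10.2) = e^(−λ·5.73) − e^(−λ·10.2) = 0.62033 − 0.42741 ≈ 0.193.

0.193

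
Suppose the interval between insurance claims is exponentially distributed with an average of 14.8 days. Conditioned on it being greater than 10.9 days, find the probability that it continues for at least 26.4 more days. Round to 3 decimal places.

0.168

The rate is λ = 1/14.8 = 0.0675676 per day.
By the memoryless property, P(X > 10.9+26.4 | X > 10.9) = P(X > 26.4).
P(X > 26.4) = e^(−1.7838) ≈ 0.168.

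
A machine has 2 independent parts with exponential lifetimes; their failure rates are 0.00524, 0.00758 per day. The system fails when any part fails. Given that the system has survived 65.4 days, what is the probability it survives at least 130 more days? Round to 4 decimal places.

0.1889

Time to first failure ~ Exp(Σλ) with Σλ = 0.01282.
By memorylessness, P(T > 65.4+130 | T > 65.4) = P(T > 130) = e^(−0.01282·130) ≈ 0.1889.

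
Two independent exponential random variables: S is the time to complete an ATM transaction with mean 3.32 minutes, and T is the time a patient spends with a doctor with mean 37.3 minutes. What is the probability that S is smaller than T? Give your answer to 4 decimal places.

0.9183

λ_1 = 1/3.32 = 0.301205, λ_2 = 1/37.3 = 0.0268097.
For independent exponentials, P(S < T) = λ_1/(λ_1+λ_2) = 0.301205/0.328014 ≈ 0.9183.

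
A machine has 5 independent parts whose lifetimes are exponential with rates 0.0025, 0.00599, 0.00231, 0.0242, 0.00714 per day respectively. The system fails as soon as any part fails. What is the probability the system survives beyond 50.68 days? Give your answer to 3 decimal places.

The time to first failure is exponential with rate Σλ = 0.0025 + 0.00599 + 0.00231 + 0.0242 + 0.00714 = 0.04214.
P(min > 50.68) = e^(−0.04214·50.68) = e^(−2.1357) ≈ 0.118.

0.118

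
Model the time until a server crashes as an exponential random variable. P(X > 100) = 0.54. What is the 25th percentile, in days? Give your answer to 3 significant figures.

46.7

e^(−λ·100) = 0.54 ⇒ λ = −ln(0.54)/100 = 0.00616186.
25th percentile: 1 − e^(−λt) = 0.25, t = −ln(0.75)/λ = 46.6875 days.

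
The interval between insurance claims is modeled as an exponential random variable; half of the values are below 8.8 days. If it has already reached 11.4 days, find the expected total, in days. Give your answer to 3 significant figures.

For an exponential, median = ln(2)/λ, so λ = ln 2 / 8.8 = 0.0787667 per day.
By memorylessness, E[X | X > 11.4] = 11.4 + 1/λ = 11.4 + 12.6957 = 24.0957 days.

24.1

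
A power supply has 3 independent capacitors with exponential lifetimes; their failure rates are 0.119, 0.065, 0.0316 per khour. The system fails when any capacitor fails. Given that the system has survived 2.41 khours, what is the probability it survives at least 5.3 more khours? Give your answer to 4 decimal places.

0.3190

Time to first failure ~ Exp(Σλ) with Σλ = 0.2156.
By memorylessness, P(T > 2.41+5.3 | T > 2.41) = P(T > 5.3) = e^(−0.2156·5.3) ≈ 0.3190.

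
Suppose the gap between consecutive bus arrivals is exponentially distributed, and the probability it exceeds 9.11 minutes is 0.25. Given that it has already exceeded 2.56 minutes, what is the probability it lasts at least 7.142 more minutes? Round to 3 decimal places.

From e^(−λ·9.11) = 0.25, λ = −ln(0.25)/9.11 = 0.152173.
Memoryless: P(X > 2.56+7.142 | X > 2.56) = P(X > 7.142) = e^(−0.152173·7.142) ≈ 0.337.

0.337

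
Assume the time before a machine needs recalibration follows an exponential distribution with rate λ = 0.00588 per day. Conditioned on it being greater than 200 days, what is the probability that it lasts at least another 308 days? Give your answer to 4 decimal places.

0.1635

P(X > s+t | X > s) = e^(−λ(s+t))/e^(−λs) = e^(−λt), independent of s = 200.
P(X > 308) = e^(−1.811) ≈ 0.1635.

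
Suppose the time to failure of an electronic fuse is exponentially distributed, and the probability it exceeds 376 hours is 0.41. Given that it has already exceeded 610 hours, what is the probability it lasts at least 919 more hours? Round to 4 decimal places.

From e^(−λ·376) = 0.41, λ = −ln(0.41)/376 = 0.00237127.
Memoryless: P(X > 610+919 | X > 610) = P(X > 919) = e^(−0.00237127·919) ≈ 0.1131.

0.1131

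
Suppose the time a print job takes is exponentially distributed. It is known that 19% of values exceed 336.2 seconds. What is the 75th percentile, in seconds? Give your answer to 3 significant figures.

e^(−λ·336.2) = 0.19 ⇒ λ = −ln(0.19)/336.2 = 0.00493971.
75th percentile: 1 − e^(−λt) = 0.75, t = −ln(0.25)/λ = 280.643 seconds.

281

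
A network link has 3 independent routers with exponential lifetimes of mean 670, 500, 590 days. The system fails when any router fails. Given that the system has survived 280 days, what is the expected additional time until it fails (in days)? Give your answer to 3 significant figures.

193

First-failure rate Σλ = 1/670 + 1/500 + 1/590 = 0.00518745.
By memorylessness the expected residual is 1/Σλ = 192.773 days, regardless of the 280 already elapsed.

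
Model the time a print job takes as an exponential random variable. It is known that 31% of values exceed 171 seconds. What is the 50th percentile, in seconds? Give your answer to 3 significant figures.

101

e^(−λ·171) = 0.31 ⇒ λ = −ln(0.31)/171 = 0.00684902.
50th percentile: 1 − e^(−λt) = 0.5, t = −ln(0.5)/λ = 101.204 seconds.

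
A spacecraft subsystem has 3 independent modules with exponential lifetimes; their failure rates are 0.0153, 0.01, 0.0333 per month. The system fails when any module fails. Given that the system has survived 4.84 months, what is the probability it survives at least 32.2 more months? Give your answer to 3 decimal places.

0.152

Time to first failure ~ Exp(Σλ) with Σλ = 0.0586.
By memorylessness, P(T > 4.84+32.2 | T > 4.84) = P(T > 32.2) = e^(−0.0586·32.2) ≈ 0.152.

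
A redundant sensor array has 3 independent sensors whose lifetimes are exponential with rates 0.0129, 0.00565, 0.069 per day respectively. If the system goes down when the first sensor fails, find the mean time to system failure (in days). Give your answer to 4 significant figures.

11.42

The time to first failure is exponential with rate Σλ = 0.0129 + 0.00565 + 0.069 = 0.08755.
E[min] = 1/Σλ = 1/0.08755 = 11.422 days.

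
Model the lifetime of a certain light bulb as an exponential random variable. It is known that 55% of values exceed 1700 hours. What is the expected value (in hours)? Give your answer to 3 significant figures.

e^(−λ·1700) = 0.55 ⇒ λ = −ln(0.55)/1700 = 0.000351669.
Mean = 1/λ = 2843.58 hours.

2840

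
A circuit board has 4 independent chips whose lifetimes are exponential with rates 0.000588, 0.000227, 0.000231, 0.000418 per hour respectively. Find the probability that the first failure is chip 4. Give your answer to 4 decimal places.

0.2855

The time to first failure is exponential with rate Σλ = 0.000588 + 0.000227 + 0.000231 + 0.000418 = 0.001464.
P(chip 4 first) = λ_4/Σλ = 0.000418/0.001464 ≈ 0.2855.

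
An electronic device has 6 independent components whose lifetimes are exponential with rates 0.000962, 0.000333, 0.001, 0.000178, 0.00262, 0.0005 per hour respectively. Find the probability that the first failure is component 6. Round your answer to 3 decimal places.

0.089

The time to first failure is exponential with rate Σλ = 0.000962 + 0.000333 + 0.001 + 0.000178 + 0.00262 + 0.0005 = 0.005593.
P(component 6 first) = λ_6/Σλ = 0.0005/0.005593 ≈ 0.089.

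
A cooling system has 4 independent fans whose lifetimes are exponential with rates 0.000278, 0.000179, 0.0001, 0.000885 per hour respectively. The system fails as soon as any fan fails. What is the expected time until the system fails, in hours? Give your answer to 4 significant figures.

The time to first failure is exponential with rate Σλ = 0.000278 + 0.000179 + 0.0001 + 0.000885 = 0.001442.
E[min] = 1/Σλ = 1/0.001442 = 693.481 hours.

693.5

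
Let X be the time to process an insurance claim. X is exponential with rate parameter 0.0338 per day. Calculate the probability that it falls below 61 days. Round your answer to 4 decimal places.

0.8728

P(X ≤ 61) = 1 − e^(−λ·61) = 1 − e^(−2.0618) ≈ 0.8728.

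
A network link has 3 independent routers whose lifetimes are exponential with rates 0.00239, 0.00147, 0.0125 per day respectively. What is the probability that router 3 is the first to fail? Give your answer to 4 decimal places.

The time to first failure is exponential with rate Σλ = 0.00239 + 0.00147 + 0.0125 = 0.01636.
P(router 3 first) = λ_3/Σλ = 0.0125/0.01636 ≈ 0.7641.

0.7641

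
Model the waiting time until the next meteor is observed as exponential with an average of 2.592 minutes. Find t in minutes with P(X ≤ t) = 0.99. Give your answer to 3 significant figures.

11.9

The rate is λ = 1/2.592 = 0.385802 per minute.
Set 1 − e^(−λt) = 0.99, so t = −ln(0.01)/λ = 4.6052/0.385802 ≈ 11.9366 minutes.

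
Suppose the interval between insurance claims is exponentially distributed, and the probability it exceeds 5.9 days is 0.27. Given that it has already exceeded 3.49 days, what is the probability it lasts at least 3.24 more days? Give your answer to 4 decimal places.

From e^(−λ·5.9) = 0.27, λ = −ln(0.27)/5.9 = 0.221921.
Memoryless: P(X > 3.49+3.24 | X > 3.49) = P(X > 3.24) = e^(−0.221921·3.24) ≈ 0.4872.

0.4872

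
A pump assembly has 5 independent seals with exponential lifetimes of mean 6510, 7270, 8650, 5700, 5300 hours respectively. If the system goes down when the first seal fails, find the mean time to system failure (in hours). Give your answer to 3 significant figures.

The first failure time is exponential with rate Σλ_i = 1/6510 + 1/7270 + 1/8650 + 1/5700 + 1/5300 = 0.000770886 per hour.
E[min] = 1/Σλ = 1/0.000770886 = 1297.21 hours.

1300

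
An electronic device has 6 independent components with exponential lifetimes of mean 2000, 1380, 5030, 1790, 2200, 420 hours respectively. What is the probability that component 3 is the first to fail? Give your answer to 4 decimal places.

Rates: λ_i = 1/mean_i → 0.0005, 0.000724638, 0.000198807, 0.000558659, 0.000454545, 0.00238095; Σλ = 0.0048176.
P(component 3 first) = λ_3/Σλ = 0.000198807/0.0048176 ≈ 0.0413.

0.0413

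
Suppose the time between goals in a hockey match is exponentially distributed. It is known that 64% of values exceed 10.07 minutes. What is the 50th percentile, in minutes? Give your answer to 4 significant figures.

e^(−λ·10.07) = 0.64 ⇒ λ = −ln(0.64)/10.07 = 0.0443185.
50th percentile: 1 − e^(−λt) = 0.5, t = −ln(0.5)/λ = 15.6401 minutes.

15.64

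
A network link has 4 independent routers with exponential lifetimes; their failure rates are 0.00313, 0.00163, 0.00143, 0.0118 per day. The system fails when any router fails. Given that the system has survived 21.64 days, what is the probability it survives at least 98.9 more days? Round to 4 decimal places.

0.1688

Time to first failure ~ Exp(Σλ) with Σλ = 0.01799.
By memorylessness, P(T > 21.64+98.9 | T > 21.64) = P(T > 98.9) = e^(−0.01799·98.9) ≈ 0.1688.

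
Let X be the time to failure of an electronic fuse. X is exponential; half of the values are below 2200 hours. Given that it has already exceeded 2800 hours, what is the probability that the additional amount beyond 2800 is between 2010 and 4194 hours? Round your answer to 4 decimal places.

0.2641

For an exponential, median = ln(2)/λ, so λ = ln 2 / 2200 = 0.000315067 per hour.
Memoryless: the residual past 2800 is again Exp(λ).
P(2010 < residual < 4194) = e^(−λ·2010) − e^(−λ·4194) = 0.53085 − 0.26676 ≈ 0.2641.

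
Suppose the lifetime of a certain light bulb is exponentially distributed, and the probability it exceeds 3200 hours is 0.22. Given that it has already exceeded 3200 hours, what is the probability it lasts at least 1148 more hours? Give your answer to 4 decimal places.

0.5809

From e^(−λ·3200) = 0.22, λ = −ln(0.22)/3200 = 0.000473165.
Memoryless: P(X > 3200+1148 | X > 3200) = P(X > 1148) = e^(−0.000473165·1148) ≈ 0.5809.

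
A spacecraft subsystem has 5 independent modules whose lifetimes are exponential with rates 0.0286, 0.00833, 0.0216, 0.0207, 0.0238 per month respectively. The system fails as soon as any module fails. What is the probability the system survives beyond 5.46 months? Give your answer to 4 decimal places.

0.5698

The time to first failure is exponential with rate Σλ = 0.0286 + 0.00833 + 0.0216 + 0.0207 + 0.0238 = 0.10303.
P(min > 5.46) = e^(−0.10303·5.46) = e^(−0.56254) ≈ 0.5698.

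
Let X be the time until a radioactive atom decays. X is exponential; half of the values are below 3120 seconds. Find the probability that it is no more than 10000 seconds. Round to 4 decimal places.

For an exponential, median = ln(2)/λ, so λ = ln 2 / 3120 = 0.000222163 per second.
P(X ≤ 10000) = 1 − e^(−λ·10000) = 1 − e^(−2.2216) ≈ 0.8916.

0.8916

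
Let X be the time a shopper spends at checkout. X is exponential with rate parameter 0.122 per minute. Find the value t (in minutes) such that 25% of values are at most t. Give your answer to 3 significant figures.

Set 1 − e^(−λt) = 0.25, so t = −ln(0.75)/λ = 0.28768/0.122 ≈ 2.35805 minutes.

2.36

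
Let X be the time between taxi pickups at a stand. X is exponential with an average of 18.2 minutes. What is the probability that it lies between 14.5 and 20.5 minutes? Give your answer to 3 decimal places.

The rate is λ = 1/18.2 = 0.0549451 per minute.
P(14.5 < X < 20.5) = e^(−λ·14.5) − e^(−λ·20.5) = 0.45081 − 0.32421 ≈ 0.127.

0.127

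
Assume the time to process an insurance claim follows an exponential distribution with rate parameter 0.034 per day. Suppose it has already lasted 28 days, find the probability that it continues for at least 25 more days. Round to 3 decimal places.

0.427

The exponential is memoryless, so the remaining time is again Exp(λ): the condition X > 28 is irrelevant.
P(X > 25) = e^(−0.85) ≈ 0.427.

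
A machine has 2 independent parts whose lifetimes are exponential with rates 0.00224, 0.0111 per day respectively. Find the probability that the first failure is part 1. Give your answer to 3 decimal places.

0.168

The time to first failure is exponential with rate Σλ = 0.00224 + 0.0111 = 0.01334.
P(part 1 first) = λ_1/Σλ = 0.00224/0.01334 ≈ 0.168.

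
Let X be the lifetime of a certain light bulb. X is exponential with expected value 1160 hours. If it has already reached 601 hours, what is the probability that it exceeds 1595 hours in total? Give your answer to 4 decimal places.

0.4245

The rate is λ = 1/1160 = 0.000862069 per hour.
By the memoryless property, P(X > 601+994 | X > 601) = P(X > 994).
P(X > 994) = e^(−0.8569) ≈ 0.4245.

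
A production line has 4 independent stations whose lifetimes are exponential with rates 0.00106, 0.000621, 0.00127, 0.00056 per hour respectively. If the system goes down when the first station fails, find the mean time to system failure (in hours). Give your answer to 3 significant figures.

The time to first failure is exponential with rate Σλ = 0.00106 + 0.000621 + 0.00127 + 0.00056 = 0.003511.
E[min] = 1/Σλ = 1/0.003511 = 284.819 hours.

285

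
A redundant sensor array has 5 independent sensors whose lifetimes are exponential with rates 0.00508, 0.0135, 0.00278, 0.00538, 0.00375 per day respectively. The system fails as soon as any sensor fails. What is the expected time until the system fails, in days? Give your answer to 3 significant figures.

The time to first failure is exponential with rate Σλ = 0.00508 + 0.0135 + 0.00278 + 0.00538 + 0.00375 = 0.03049.
E[min] = 1/Σλ = 1/0.03049 = 32.7976 days.

32.8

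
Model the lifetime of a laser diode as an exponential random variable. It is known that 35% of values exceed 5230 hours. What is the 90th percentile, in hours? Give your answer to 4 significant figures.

e^(−λ·5230) = 0.35 ⇒ λ = −ln(0.35)/5230 = 0.000200731.
90th percentile: 1 − e^(−λt) = 0.9, t = −ln(0.1)/λ = 11471 hours.

11470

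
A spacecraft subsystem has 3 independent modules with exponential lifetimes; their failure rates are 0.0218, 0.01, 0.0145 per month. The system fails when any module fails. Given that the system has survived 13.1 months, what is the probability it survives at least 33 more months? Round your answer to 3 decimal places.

Time to first failure ~ Exp(Σλ) with Σλ = 0.0463.
By memorylessness, P(T > 13.1+33 | T > 13.1) = P(T > 33) = e^(−0.0463·33) ≈ 0.217.

0.217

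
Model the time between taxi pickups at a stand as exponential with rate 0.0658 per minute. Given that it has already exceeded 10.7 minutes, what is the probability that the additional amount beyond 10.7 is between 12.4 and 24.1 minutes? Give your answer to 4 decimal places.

0.2374

Memoryless: the residual past 10.7 is again Exp(λ).
P(12.4 < residual < 24.1) = e^(−λ·12.4) − e^(−λ·24.1) = 0.44223 − 0.20479 ≈ 0.2374.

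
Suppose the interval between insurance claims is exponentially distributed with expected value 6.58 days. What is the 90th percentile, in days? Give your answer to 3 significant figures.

The rate is λ = 1/6.58 = 0.151976 per day.
Set 1 − e^(−λt) = 0.9, so t = −ln(0.1)/λ = 2.3026/0.151976 ≈ 15.151 days.

15.2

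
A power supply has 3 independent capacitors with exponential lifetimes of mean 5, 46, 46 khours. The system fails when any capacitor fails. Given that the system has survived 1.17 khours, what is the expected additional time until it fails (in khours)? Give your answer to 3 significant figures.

4.11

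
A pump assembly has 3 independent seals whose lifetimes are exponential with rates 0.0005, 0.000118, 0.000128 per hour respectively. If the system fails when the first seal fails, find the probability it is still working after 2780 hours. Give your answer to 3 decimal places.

0.126

The time to first failure is exponential with rate Σλ = 0.0005 + 0.000118 + 0.000128 = 0.000746.
P(min > 2780) = e^(−0.000746·2780) = e^(−2.0739) ≈ 0.126.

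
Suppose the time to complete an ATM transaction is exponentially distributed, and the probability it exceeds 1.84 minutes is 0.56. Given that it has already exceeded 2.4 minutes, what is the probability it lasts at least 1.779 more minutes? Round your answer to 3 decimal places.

0.571

From e^(−λ·1.84) = 0.56, λ = −ln(0.56)/1.84 = 0.315119.
Memoryless: P(X > 2.4+1.779 | X > 2.4) = P(X > 1.779) = e^(−0.315119·1.779) ≈ 0.571.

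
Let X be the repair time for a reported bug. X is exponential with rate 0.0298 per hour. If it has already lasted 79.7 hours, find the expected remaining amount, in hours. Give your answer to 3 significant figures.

By memorylessness, the remaining amount past any threshold is again Exp(λ) with mean 1/λ = 33.557 hours.

33.6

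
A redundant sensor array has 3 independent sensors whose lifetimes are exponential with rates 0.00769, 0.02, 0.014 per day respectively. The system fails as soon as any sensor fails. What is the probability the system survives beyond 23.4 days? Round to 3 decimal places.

The time to first failure is exponential with rate Σλ = 0.00769 + 0.02 + 0.014 = 0.04169.
P(min > 23.4) = e^(−0.04169·23.4) = e^(−0.97555) ≈ 0.377.

0.377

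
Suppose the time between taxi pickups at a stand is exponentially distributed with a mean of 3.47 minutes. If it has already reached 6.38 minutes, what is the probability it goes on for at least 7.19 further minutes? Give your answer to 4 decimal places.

0.1259

The rate is λ = 1/3.47 = 0.288184 per minute.
By the memoryless property, P(X > 6.38+7.19 | X > 6.38) = P(X > 7.19).
P(X > 7.19) = e^(−2.072) ≈ 0.1259.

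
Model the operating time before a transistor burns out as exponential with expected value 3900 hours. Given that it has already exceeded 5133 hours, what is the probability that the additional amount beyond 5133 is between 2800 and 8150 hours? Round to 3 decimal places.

The rate is λ = 1/3900 = 0.00025641 per hour.
Memoryless: the residual past 5133 is again Exp(λ).
P(2800 < residual < 8150) = e^(−λ·2800) − e^(−λ·8150) = 0.48775 − 0.12372 ≈ 0.364.

0.364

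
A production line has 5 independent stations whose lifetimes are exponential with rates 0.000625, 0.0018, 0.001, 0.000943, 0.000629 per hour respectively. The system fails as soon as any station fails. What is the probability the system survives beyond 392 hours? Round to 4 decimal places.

0.1410

The time to first failure is exponential with rate Σλ = 0.000625 + 0.0018 + 0.001 + 0.000943 + 0.000629 = 0.004997.
P(min > 392) = e^(−0.004997·392) = e^(−1.9588) ≈ 0.1410.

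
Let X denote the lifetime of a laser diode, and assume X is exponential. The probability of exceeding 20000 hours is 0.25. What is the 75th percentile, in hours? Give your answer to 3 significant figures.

e^(−λ·20000) = 0.25 ⇒ λ = −ln(0.25)/20000 = 0.0000693147.
75th percentile: 1 − e^(−λt) = 0.75, t = −ln(0.25)/λ = 20000 hours.

20000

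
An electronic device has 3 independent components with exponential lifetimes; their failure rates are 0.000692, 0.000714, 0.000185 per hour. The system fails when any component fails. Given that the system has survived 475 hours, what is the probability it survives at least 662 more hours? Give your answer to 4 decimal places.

0.3488

Time to first failure ~ Exp(Σλ) with Σλ = 0.001591.
By memorylessness, P(T > 475+662 | T > 475) = P(T > 662) = e^(−0.001591·662) ≈ 0.3488.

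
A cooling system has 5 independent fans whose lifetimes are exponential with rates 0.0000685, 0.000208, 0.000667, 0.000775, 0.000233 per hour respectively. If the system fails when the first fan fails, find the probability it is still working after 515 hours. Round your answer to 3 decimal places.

0.366

The time to first failure is exponential with rate Σλ = 0.0000685 + 0.000208 + 0.000667 + 0.000775 + 0.000233 = 0.0019515.
P(min > 515) = e^(−0.0019515·515) = e^(−1.005) ≈ 0.366.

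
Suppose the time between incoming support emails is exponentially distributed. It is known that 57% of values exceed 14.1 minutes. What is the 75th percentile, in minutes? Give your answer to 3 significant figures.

e^(−λ·14.1) = 0.57 ⇒ λ = −ln(0.57)/14.1 = 0.0398666.
75th percentile: 1 − e^(−λt) = 0.75, t = −ln(0.25)/λ = 34.7733 minutes.

34.8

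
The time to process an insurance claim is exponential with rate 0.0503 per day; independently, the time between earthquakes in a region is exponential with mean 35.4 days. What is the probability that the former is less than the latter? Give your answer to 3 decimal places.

0.640

λ_1 = 0.0503, λ_2 = 1/35.4 = 0.0282486.
For independent exponentials, P(the former < the latter) = λ_1/(λ_1+λ_2) = 0.0503/0.0785486 ≈ 0.640.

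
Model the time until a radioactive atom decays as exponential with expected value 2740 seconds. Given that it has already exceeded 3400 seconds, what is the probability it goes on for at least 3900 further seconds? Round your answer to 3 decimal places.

0.241

The rate is λ = 1/2740 = 0.000364964 per second.
The exponential is memoryless, so the remaining time is again Exp(λ): the condition X > 3400 is irrelevant.
P(X > 3900) = e^(−1.4234) ≈ 0.241.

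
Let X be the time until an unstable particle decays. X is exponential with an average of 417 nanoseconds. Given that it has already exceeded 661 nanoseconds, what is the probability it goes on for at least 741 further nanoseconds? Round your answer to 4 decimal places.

0.1691

The rate is λ = 1/417 = 0.00239808 per nanosecond.
The exponential is memoryless, so the remaining time is again Exp(λ): the condition X > 661 is irrelevant.
P(X > 741) = e^(−1.777) ≈ 0.1691.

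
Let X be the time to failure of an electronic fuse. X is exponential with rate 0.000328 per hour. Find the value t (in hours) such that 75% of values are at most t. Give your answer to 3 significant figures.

4230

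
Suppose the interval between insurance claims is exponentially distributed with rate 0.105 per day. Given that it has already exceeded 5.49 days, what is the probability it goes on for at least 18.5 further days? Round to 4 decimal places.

0.1433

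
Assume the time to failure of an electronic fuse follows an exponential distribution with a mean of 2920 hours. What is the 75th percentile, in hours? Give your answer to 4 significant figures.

4048

The rate is λ = 1/2920 = 0.000342466 per hour.
Set 1 − e^(−λt) = 0.75, so t = −ln(0.25)/λ = 1.3863/0.000342466 ≈ 4047.98 hours.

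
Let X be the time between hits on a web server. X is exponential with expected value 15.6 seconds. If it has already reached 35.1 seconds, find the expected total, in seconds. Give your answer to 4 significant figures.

The rate is λ = 1/15.6 = 0.0641026 per second.
By memorylessness, E[X | X > 35.1] = 35.1 + 1/λ = 35.1 + 15.6 = 50.7 seconds.

50.70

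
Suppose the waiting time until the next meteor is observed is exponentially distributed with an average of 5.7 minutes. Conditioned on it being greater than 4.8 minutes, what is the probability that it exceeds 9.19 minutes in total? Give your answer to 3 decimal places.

0.463

The rate is λ = 1/5.7 = 0.175439 per minute.
P(X > s+t | X > s) = e^(−λ(s+t))/e^(−λs) = e^(−λt), independent of s = 4.8.
P(X > 4.39) = e^(−0.77018) ≈ 0.463.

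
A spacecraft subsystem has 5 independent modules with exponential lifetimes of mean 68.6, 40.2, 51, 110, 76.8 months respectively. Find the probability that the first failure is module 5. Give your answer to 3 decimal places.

Rates: λ_i = 1/mean_i → 0.0145773, 0.0248756, 0.0196078, 0.00909091, 0.0130208; Σλ = 0.0811725.
P(module 5 first) = λ_5/Σλ = 0.0130208/0.0811725 ≈ 0.160.

0.160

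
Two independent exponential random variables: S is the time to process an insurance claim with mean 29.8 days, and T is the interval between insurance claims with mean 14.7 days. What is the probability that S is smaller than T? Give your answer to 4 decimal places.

0.3303

λ_1 = 1/29.8 = 0.033557, λ_2 = 1/14.7 = 0.0680272.
For independent exponentials, P(S < T) = λ_1/(λ_1+λ_2) = 0.033557/0.101584 ≈ 0.3303.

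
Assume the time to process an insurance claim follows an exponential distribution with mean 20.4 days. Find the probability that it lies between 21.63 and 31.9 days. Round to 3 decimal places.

0.137

The rate is λ = 1/20.4 = 0.0490196 per day.
P(21.63 < X < 31.9) = e^(−λ·21.63) − e^(−λ·31.9) = 0.34635 − 0.20935 ≈ 0.137.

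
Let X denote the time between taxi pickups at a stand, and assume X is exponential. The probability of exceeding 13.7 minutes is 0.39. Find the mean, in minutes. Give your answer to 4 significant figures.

e^(−λ·13.7) = 0.39 ⇒ λ = −ln(0.39)/13.7 = 0.0687306.
Mean = 1/λ = 14.5496 minutes.

14.55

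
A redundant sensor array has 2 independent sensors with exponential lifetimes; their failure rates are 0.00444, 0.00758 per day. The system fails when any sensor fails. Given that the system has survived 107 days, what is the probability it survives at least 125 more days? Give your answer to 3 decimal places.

0.223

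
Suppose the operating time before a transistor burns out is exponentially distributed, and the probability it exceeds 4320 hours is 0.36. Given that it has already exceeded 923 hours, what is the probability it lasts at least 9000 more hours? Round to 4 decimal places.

From e^(−λ·4320) = 0.36, λ = −ln(0.36)/4320 = 0.000236493.
Memoryless: P(X > 923+9000 | X > 923) = P(X > 9000) = e^(−0.000236493·9000) ≈ 0.1190.

0.1190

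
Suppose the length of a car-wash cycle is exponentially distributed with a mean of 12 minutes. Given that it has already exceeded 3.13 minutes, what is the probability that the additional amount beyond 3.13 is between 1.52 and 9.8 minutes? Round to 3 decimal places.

The rate is λ = 1/12 = 0.0833333 per minute.
Memoryless: the residual past 3.13 is again Exp(λ).
P(1.52 < residual < 9.8) = e^(−λ·1.52) − e^(−λ·9.8) = 0.88103 − 0.44190 ≈ 0.439.

0.439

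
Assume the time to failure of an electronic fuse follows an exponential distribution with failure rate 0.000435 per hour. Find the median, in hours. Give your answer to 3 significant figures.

1590

Set 1 − e^(−λt) = 0.5, so t = −ln(0.5)/λ = 0.69315/0.000435 ≈ 1593.44 hours.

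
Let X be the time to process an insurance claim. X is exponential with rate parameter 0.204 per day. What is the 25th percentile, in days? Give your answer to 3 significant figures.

1.41

Set 1 − e^(−λt) = 0.25, so t = −ln(0.75)/λ = 0.28768/0.204 ≈ 1.41021 days.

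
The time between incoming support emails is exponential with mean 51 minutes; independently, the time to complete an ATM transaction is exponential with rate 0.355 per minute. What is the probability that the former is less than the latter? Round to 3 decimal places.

0.052

λ_1 = 1/51 = 0.0196078, λ_2 = 0.355.
For independent exponentials, P(the former < the latter) = λ_1/(λ_1+λ_2) = 0.0196078/0.374608 ≈ 0.052.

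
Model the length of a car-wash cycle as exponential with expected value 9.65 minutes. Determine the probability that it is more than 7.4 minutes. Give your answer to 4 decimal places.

The rate is λ = 1/9.65 = 0.103627 per minute.
P(X > 7.4) = e^(−λ·7.4) = e^(−0.76684) ≈ 0.4645.

0.4645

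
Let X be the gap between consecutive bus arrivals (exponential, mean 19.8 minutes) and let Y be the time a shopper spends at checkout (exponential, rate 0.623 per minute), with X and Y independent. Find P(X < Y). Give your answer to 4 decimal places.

λ_1 = 1/19.8 = 0.0505051, λ_2 = 0.623.
For independent exponentials, P(X < Y) = λ_1/(λ_1+λ_2) = 0.0505051/0.673505 ≈ 0.0750.

0.0750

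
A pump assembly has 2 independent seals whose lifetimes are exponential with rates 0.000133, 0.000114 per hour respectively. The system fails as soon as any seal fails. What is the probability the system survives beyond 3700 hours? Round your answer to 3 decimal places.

0.401

The time to first failure is exponential with rate Σλ = 0.000133 + 0.000114 = 0.000247.
P(min > 3700) = e^(−0.000247·3700) = e^(−0.9139) ≈ 0.401.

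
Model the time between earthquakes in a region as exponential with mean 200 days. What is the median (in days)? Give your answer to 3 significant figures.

139

The rate is λ = 1/200 = 0.005 per day.
Set 1 − e^(−λt) = 0.5, so t = −ln(0.5)/λ = 0.69315/0.005 ≈ 138.629 days.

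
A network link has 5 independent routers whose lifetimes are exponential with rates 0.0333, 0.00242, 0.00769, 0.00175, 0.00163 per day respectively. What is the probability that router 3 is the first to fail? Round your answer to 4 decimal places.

The time to first failure is exponential with rate Σλ = 0.0333 + 0.00242 + 0.00769 + 0.00175 + 0.00163 = 0.04679.
P(router 3 first) = λ_3/Σλ = 0.00769/0.04679 ≈ 0.1644.

0.1644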